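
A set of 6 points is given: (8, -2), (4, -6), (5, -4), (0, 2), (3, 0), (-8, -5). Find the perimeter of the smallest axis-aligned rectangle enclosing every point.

48

Width = max x − min x = 8 − (-8) = 16.
Height = max y − min y = 2 − (-6) = 8.
Perimeter = 2(16 + 8) = 48.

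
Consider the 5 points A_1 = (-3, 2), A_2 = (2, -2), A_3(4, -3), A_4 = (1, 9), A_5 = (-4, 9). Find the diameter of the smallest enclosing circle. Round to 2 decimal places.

14.42

The minimum enclosing circle of a finite set is fixed by two of the points (as a diameter) or three (as a circumcircle).
The farthest pair is A_3–A_5 with squared distance 208. The circle on this segment as diameter has centre (0, 3) and r² = 208/4 = 52.
Check A_1: distance² to centre = 10 ≤ 52, so it lies inside.
All remaining points lie in this disk, and no smaller disk contains both endpoints, so this is the minimum enclosing circle.
Diameter = 2r = 2√52 ≈ 14.42.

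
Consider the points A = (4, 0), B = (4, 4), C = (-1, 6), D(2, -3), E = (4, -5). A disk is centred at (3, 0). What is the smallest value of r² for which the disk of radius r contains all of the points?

52

The required radius is the distance from (3, 0) to the farthest point.
Squared distances: 1, 17, 52, 10, 26.
Maximum is 52, attained at C.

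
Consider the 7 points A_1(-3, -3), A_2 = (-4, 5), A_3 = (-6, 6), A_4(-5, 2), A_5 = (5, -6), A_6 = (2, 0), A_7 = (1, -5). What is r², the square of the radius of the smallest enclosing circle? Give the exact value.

66.25

The minimum enclosing circle of a finite set is fixed by two of the points (as a diameter) or three (as a circumcircle).
The farthest pair is A_3–A_5 with squared distance 265. The circle on this segment as diameter has centre (-0.5, 0) and r² = 265/4 = 66.25.
Check A_1: distance² to centre = 15.25 ≤ 66.25, so it lies inside.
All remaining points lie in this disk, and no smaller disk contains both endpoints, so this is the minimum enclosing circle.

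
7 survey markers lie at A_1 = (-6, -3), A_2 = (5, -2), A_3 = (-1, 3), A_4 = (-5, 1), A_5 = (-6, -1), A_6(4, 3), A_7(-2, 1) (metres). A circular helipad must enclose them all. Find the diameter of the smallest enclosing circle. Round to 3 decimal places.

11.729

By Welzl's lemma the MEC is supported by two points (diametrically opposite) or three points (on a circumcircle).
The minimum enclosing circle is determined by three boundary points: A_1, A_2, A_6.
Their circumcentre is (-19/28, -15/28) with r² = 13481/392.
The farthest remaining point A_5 is at distance² 11185/392 ≤ 13481/392.
Diameter = 2r = 2√(13481/392) ≈ 11.729.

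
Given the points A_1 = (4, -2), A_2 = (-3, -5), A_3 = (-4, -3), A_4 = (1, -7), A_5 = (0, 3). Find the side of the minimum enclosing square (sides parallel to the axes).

The bounding box has width 8 and height 10.
An axis-aligned square enclosing the set must have side ≥ max(width, height).
So the minimum side is max(8, 10) = 10.

10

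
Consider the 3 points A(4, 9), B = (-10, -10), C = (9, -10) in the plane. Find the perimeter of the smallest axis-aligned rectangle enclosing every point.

76

Width = max x − min x = 9 − (-10) = 19.
Height = max y − min y = 9 − (-10) = 19.
Perimeter = 2(19 + 19) = 76.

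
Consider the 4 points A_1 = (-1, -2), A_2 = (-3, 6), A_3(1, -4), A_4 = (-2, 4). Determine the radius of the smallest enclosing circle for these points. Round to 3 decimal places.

The minimum enclosing circle of a finite set is fixed by two of the points (as a diameter) or three (as a circumcircle).
The farthest pair is A_2–A_3 with squared distance 116. The circle on this segment as diameter has centre (-1, 1) and r² = 116/4 = 29.
Check A_1: distance² to centre = 9 ≤ 29, so it lies inside.
All remaining points lie in this disk, and no smaller disk contains both endpoints, so this is the minimum enclosing circle.
r = √29 ≈ 5.385.

5.385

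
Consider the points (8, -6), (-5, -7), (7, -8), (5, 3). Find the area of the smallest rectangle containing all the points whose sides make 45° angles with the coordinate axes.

130

In coordinates u = x + y, v = x − y the rectangle is axis-aligned; the map (x,y)→(u,v) scales areas by 2.
u-values: 2, -12, -1, 8; range = 8 − (-12) = 20.
v-values: 14, 2, 15, 2; range = 15 − 2 = 13.
Area = (20 × 13) / 2 = 130.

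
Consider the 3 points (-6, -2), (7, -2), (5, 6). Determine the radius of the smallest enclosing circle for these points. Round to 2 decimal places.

Call the three points A, B, C in the order given.
Side lengths²: AB² = 169, AC² = 185, BC² = 68.
Since AC² = 185 < 169 + 68 = 237, the triangle is acute, so the smallest enclosing circle is the circumcircle.
Circumcentre = (0.5, 0.625), r² = 49.140625.
r = √(49.140625) ≈ 7.01.

7.01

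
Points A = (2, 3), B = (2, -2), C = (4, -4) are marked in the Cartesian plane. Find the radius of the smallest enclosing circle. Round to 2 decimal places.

3.64

Side lengths²: AB² = 25, AC² = 53, BC² = 8.
Since AC² = 53 ≥ 25 + 8 = 33, the angle opposite AC is not acute, so the smallest enclosing circle has AC as diameter.
Centre = midpoint of AC = (3, -0.5), r² = 53/4 = 13.25.
r = √(13.25) ≈ 3.64.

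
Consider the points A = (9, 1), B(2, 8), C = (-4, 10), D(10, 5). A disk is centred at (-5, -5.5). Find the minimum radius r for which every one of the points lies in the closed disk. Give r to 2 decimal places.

The required radius is the distance from (-5, -5.5) to the farthest point.
Squared distances: 238.25, 231.25, 241.25, 335.25.
Maximum is 335.25, attained at D.
r = √(335.25) ≈ 18.31.

18.31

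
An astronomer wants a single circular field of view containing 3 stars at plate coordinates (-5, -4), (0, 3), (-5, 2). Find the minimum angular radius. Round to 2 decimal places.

Call the three points A, B, C in the order given.
Side lengths²: AB² = 74, AC² = 36, BC² = 26.
Since AB² = 74 ≥ 36 + 26 = 62, the angle opposite AB is not acute, so the smallest enclosing circle has AB as diameter.
Centre = midpoint of AB = (-2.5, -0.5), r² = 74/4 = 18.5.
r = √(18.5) ≈ 4.30.

4.30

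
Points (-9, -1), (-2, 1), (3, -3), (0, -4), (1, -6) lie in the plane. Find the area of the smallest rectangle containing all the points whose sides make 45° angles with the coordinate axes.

75

In coordinates u = x + y, v = x − y the rectangle is axis-aligned; the map (x,y)→(u,v) scales areas by 2.
u-values: -10, -1, 0, -4, -5; range = 0 − (-10) = 10.
v-values: -8, -3, 6, 4, 7; range = 7 − (-8) = 15.
Area = (10 × 15) / 2 = 75.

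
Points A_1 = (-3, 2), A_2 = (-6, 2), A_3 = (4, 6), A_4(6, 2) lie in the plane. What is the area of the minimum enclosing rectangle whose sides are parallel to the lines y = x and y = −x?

84

In coordinates u = x + y, v = x − y the rectangle is axis-aligned; the map (x,y)→(u,v) scales areas by 2.
u-values: -1, -4, 10, 8; range = 10 − (-4) = 14.
v-values: -5, -8, -2, 4; range = 4 − (-8) = 12.
Area = (14 × 12) / 2 = 84.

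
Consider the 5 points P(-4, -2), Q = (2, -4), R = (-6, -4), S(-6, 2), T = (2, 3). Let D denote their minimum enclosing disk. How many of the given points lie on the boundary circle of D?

A smallest enclosing disk is always determined by at most three of the input points on its boundary.
The farthest pair is R–T with squared distance 113. The circle on this segment as diameter has centre (-2, -0.5) and r² = 113/4 = 28.25.
Check P: distance² to centre = 6.25 ≤ 28.25, so it lies inside.
All remaining points lie in this disk, and no smaller disk contains both endpoints, so this is the minimum enclosing circle.
The points at distance exactly r from the centre are Q, R, T — 3 points.

3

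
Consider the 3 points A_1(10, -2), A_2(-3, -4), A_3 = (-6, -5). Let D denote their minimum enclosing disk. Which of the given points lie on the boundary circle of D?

Side lengths²: A_1A_2² = 173, A_1A_3² = 265, A_2A_3² = 10.
Since A_1A_3² = 265 ≥ 173 + 10 = 183, the angle opposite A_1A_3 is not acute, so the smallest enclosing circle has A_1A_3 as diameter.
Centre = midpoint of A_1A_3 = (2, -3.5), r² = 265/4 = 66.25.
The points at distance exactly r from the centre are A_1, A_3 — 2 points.

A_1, A_3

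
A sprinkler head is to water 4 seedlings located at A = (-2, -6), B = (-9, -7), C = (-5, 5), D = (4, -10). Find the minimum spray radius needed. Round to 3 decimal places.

8.786

A smallest enclosing disk is always determined by at most three of the input points on its boundary.
The minimum enclosing circle is determined by three boundary points: B, C, D.
Their circumcentre is (-17/14, -41/14) with r² = 7565/98.
The farthest remaining point A is at distance² 985/98 ≤ 7565/98.
r = √(7565/98) ≈ 8.786.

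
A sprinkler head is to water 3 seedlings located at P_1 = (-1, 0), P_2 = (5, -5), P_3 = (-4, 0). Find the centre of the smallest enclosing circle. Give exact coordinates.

(0.5, -2.5)

Side lengths²: P_1P_2² = 61, P_1P_3² = 9, P_2P_3² = 106.
Since P_2P_3² = 106 ≥ 61 + 9 = 70, the angle opposite P_2P_3 is not acute, so the smallest enclosing circle has P_2P_3 as diameter.
Centre = midpoint of P_2P_3 = (0.5, -2.5), r² = 106/4 = 26.5.
Centre = (0.5, -2.5).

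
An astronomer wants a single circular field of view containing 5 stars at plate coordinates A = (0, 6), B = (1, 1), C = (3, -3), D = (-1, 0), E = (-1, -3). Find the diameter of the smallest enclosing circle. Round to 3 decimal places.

The minimum enclosing circle of a finite set is fixed by two of the points (as a diameter) or three (as a circumcircle).
The minimum enclosing circle is determined by three boundary points: A, C, E.
Their circumcentre is (1, 4/3) with r² = 205/9.
The farthest remaining point D is at distance² 52/9 ≤ 205/9.
Diameter = 2r = 2√(205/9) ≈ 9.545.

9.545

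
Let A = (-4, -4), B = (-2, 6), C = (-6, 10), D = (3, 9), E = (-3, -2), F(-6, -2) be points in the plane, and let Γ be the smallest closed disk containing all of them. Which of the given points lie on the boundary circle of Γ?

A, C, D

By Welzl's lemma the MEC is supported by two points (diametrically opposite) or three points (on a circumcircle).
The minimum enclosing circle is determined by three boundary points: A, C, D.
Their circumcentre is (-135/62, 211/62) with r² = 111725/1922.
The farthest remaining point F is at distance² 84197/1922 ≤ 111725/1922.
The points at distance exactly r from the centre are A, C, D — 3 points.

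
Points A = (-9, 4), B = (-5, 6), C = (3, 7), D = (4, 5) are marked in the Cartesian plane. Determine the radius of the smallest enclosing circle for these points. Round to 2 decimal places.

6.52

The farthest pair is A–D with squared distance 170. The circle on this segment as diameter has centre (-2.5, 4.5) and r² = 170/4 = 42.5.
Check B: distance² to centre = 8.5 ≤ 42.5, so it lies inside.
All remaining points lie in this disk, and no smaller disk contains both endpoints, so this is the minimum enclosing circle.
r = √(42.5) ≈ 6.52.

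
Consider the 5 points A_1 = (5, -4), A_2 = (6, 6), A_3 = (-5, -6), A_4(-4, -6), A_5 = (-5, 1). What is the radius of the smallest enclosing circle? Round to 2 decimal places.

The farthest pair is A_2–A_3 with squared distance 265. The circle on this segment as diameter has centre (0.5, 0) and r² = 265/4 = 66.25.
Check A_1: distance² to centre = 36.25 ≤ 66.25, so it lies inside.
All remaining points lie in this disk, and no smaller disk contains both endpoints, so this is the minimum enclosing circle.
r = √(66.25) ≈ 8.14.

8.14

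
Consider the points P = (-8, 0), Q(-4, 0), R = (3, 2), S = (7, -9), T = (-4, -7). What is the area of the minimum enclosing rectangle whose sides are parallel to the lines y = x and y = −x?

In coordinates u = x + y, v = x − y the rectangle is axis-aligned; the map (x,y)→(u,v) scales areas by 2.
u-values: -8, -4, 5, -2, -11; range = 5 − (-11) = 16.
v-values: -8, -4, 1, 16, 3; range = 16 − (-8) = 24.
Area = (16 × 24) / 2 = 192.

192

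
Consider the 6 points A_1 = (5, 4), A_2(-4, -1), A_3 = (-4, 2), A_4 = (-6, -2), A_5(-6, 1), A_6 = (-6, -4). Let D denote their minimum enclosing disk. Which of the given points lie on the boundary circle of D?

A_1, A_6

A smallest enclosing disk is always determined by at most three of the input points on its boundary.
The farthest pair is A_1–A_6 with squared distance 185. The circle on this segment as diameter has centre (-0.5, 0) and r² = 185/4 = 46.25.
Check A_2: distance² to centre = 13.25 ≤ 46.25, so it lies inside.
All remaining points lie in this disk, and no smaller disk contains both endpoints, so this is the minimum enclosing circle.
The points at distance exactly r from the centre are A_1, A_6 — 2 points.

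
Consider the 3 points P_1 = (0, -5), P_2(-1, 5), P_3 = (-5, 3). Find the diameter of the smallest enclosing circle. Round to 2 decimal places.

10.10

Side lengths²: P_1P_2² = 101, P_1P_3² = 89, P_2P_3² = 20.
Since P_1P_2² = 101 < 89 + 20 = 109, the triangle is acute, so the smallest enclosing circle is the circumcircle.
Circumcentre = (-41/42, -1/21), r² = 44945/1764.
Diameter = 2r = 2√(44945/1764) ≈ 10.10.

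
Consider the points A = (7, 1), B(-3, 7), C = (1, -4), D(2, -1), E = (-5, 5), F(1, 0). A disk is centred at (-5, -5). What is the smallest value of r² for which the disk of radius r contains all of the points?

The required radius is the distance from (-5, -5) to the farthest point.
Squared distances: 180, 148, 37, 65, 100, 61.
Maximum is 180, attained at A.

180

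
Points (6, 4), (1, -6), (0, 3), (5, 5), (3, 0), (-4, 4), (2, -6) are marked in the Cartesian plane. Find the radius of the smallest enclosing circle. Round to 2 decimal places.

A smallest enclosing disk is always determined by at most three of the input points on its boundary.
The minimum enclosing circle is determined by three boundary points: (6, 4), (-4, 4), (2, -6).
Their circumcentre is (1, 0.2) with r² = 39.44.
The farthest remaining point (5, 5) is at distance² 39.04 ≤ 39.44.
r = √(39.44) ≈ 6.28.

6.28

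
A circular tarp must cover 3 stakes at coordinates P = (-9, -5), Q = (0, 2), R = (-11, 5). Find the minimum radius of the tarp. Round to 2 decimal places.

Side lengths²: PQ² = 130, PR² = 104, QR² = 130.
Since QR² = 130 < 130 + 104 = 234, the triangle is acute, so the smallest enclosing circle is the circumcircle.
Circumcentre = (-6.25, 0.75), r² = 40.625.
r = √(40.625) ≈ 6.37.

6.37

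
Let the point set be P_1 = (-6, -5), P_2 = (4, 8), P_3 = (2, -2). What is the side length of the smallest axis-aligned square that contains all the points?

The bounding box has width 10 and height 13.
An axis-aligned square enclosing the set must have side ≥ max(width, height).
So the minimum side is max(10, 13) = 13.

13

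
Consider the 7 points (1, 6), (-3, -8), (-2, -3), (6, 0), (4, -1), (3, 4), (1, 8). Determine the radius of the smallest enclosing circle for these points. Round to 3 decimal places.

A smallest enclosing disk is always determined by at most three of the input points on its boundary.
The farthest pair is (-3, -8)–(1, 8) with squared distance 272. The circle on this segment as diameter has centre (-1, 0) and r² = 272/4 = 68.
Check (1, 6): distance² to centre = 40 ≤ 68, so it lies inside.
All remaining points lie in this disk, and no smaller disk contains both endpoints, so this is the minimum enclosing circle.
r = √68 ≈ 8.246.

8.246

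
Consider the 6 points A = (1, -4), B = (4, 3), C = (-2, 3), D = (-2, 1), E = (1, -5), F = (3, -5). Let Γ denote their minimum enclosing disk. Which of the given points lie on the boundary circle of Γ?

The minimum enclosing circle of a finite set is fixed by two of the points (as a diameter) or three (as a circumcircle).
The minimum enclosing circle is determined by three boundary points: B, C, F.
Their circumcentre is (1, -0.6875) with r² = 22.59765625.
The farthest remaining point E is at distance² 18.59765625 ≤ 22.59765625.
The points at distance exactly r from the centre are B, C, F — 3 points.

B, C, F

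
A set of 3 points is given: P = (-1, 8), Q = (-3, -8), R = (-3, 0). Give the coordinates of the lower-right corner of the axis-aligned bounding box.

(-1, -8)

x-range [-3, -1], y-range [-8, 8].
The lower-right corner is (-1, -8).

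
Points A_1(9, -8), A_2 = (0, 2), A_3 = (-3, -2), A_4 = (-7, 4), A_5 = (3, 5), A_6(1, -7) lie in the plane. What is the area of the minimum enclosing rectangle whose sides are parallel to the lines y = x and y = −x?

196

In coordinates u = x + y, v = x − y the rectangle is axis-aligned; the map (x,y)→(u,v) scales areas by 2.
u-values: 1, 2, -5, -3, 8, -6; range = 8 − (-6) = 14.
v-values: 17, -2, -1, -11, -2, 8; range = 17 − (-11) = 28.
Area = (14 × 28) / 2 = 196.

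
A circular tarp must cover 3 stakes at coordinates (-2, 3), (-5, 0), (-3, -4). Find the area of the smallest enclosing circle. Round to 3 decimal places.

39.270

Call the three points A, B, C in the order given.
Side lengths²: AB² = 18, AC² = 50, BC² = 20.
Since AC² = 50 ≥ 20 + 18 = 38, the angle opposite AC is not acute, so the smallest enclosing circle has AC as diameter.
Centre = midpoint of AC = (-2.5, -0.5), r² = 50/4 = 12.5.
Area = π·r² = π·12.5 ≈ 39.270.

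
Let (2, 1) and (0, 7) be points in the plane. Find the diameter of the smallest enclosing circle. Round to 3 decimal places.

6.325

The smallest circle enclosing two points has them as diameter endpoints.
Centre = midpoint = (1, 4); r² = |(2, 1)−(0, 7)|²/4 = 40/4 = 10.
Diameter = 2r = 2√10 ≈ 6.325.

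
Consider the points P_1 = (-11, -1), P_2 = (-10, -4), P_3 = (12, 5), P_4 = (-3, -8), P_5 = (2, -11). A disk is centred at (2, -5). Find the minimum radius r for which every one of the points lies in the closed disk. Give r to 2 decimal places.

14.14

The required radius is the distance from (2, -5) to the farthest point.
Squared distances: 185, 145, 200, 34, 36.
Maximum is 200, attained at P_3.
r = √200 ≈ 14.14.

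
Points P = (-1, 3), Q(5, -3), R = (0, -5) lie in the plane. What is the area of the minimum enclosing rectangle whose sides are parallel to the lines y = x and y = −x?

42

In coordinates u = x + y, v = x − y the rectangle is axis-aligned; the map (x,y)→(u,v) scales areas by 2.
u-values: 2, 2, -5; range = 2 − (-5) = 7.
v-values: -4, 8, 5; range = 8 − (-4) = 12.
Area = (7 × 12) / 2 = 42.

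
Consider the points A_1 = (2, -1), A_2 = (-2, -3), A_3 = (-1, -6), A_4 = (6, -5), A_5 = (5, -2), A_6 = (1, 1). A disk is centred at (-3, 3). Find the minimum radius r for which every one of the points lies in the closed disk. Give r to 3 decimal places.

12.042

The required radius is the distance from (-3, 3) to the farthest point.
Squared distances: 41, 37, 85, 145, 89, 20.
Maximum is 145, attained at A_4.
r = √145 ≈ 12.042.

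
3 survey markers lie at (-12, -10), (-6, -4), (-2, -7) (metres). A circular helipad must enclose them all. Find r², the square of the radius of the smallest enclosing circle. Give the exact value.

Call the three points A, B, C in the order given.
Side lengths²: AB² = 72, AC² = 109, BC² = 25.
Since AC² = 109 ≥ 72 + 25 = 97, the angle opposite AC is not acute, so the smallest enclosing circle has AC as diameter.
Centre = midpoint of AC = (-7, -8.5), r² = 109/4 = 27.25.

27.25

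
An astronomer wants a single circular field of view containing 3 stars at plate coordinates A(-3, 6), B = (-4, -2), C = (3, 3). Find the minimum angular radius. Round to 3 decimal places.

Side lengths²: AB² = 65, AC² = 45, BC² = 74.
Since BC² = 74 < 65 + 45 = 110, the triangle is acute, so the smallest enclosing circle is the circumcircle.
Circumcentre = (-47/34, 59/34), r² = 12025/578.
r = √(12025/578) ≈ 4.561.

4.561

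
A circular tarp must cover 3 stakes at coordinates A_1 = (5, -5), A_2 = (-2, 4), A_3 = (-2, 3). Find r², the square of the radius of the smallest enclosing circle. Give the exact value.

Side lengths²: A_1A_2² = 130, A_1A_3² = 113, A_2A_3² = 1.
Since A_1A_2² = 130 ≥ 113 + 1 = 114, the angle opposite A_1A_2 is not acute, so the smallest enclosing circle has A_1A_2 as diameter.
Centre = midpoint of A_1A_2 = (1.5, -0.5), r² = 130/4 = 32.5.

32.5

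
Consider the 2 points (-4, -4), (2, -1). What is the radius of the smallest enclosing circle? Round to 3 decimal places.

The smallest circle enclosing two points has them as diameter endpoints.
Centre = midpoint = (-1, -2.5); r² = |(-4, -4)−(2, -1)|²/4 = 45/4 = 11.25.
r = √(11.25) ≈ 3.354.

3.354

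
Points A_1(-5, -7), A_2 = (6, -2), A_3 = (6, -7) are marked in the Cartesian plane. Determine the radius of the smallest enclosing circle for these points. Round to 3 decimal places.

Side lengths²: A_1A_2² = 146, A_1A_3² = 121, A_2A_3² = 25.
Since A_1A_2² = 146 ≥ 121 + 25 = 146, the angle opposite A_1A_2 is not acute, so the smallest enclosing circle has A_1A_2 as diameter.
Centre = midpoint of A_1A_2 = (0.5, -4.5), r² = 146/4 = 36.5.
r = √(36.5) ≈ 6.042.

6.042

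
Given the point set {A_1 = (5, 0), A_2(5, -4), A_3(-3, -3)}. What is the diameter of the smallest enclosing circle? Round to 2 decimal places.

8.61

Side lengths²: A_1A_2² = 16, A_1A_3² = 73, A_2A_3² = 65.
Since A_1A_3² = 73 < 65 + 16 = 81, the triangle is acute, so the smallest enclosing circle is the circumcircle.
Circumcentre = (1.1875, -2), r² = 18.53515625.
Diameter = 2r = 2√(18.53515625) ≈ 8.61.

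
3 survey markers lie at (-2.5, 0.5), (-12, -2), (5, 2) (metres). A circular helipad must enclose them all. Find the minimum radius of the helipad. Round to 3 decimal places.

Call the three points A, B, C in the order given.
Side lengths²: AB² = 96.5, AC² = 58.5, BC² = 305.
Since BC² = 305 ≥ 96.5 + 58.5 = 155, the angle opposite BC is not acute, so the smallest enclosing circle has BC as diameter.
Centre = midpoint of BC = (-3.5, 0), r² = 305/4 = 76.25.
r = √(76.25) ≈ 8.732.

8.732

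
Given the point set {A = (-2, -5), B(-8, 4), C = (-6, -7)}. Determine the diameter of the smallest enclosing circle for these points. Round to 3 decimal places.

11.267

Side lengths²: AB² = 117, AC² = 20, BC² = 125.
Since BC² = 125 < 117 + 20 = 137, the triangle is acute, so the smallest enclosing circle is the circumcircle.
Circumcentre = (-6.3125, -1.375), r² = 31.73828125.
Diameter = 2r = 2√(31.73828125) ≈ 11.267.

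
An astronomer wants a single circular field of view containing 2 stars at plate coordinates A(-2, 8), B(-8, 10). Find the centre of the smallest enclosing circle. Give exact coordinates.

The smallest circle enclosing two points has them as diameter endpoints.
Centre = midpoint = (-5, 9); r² = |AB|²/4 = 40/4 = 10.
Centre = (-5, 9).

(-5, 9)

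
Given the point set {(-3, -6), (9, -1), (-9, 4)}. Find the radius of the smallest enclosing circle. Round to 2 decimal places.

Call the three points A, B, C in the order given.
Side lengths²: AB² = 169, AC² = 136, BC² = 349.
Since BC² = 349 ≥ 169 + 136 = 305, the angle opposite BC is not acute, so the smallest enclosing circle has BC as diameter.
Centre = midpoint of BC = (0, 1.5), r² = 349/4 = 87.25.
r = √(87.25) ≈ 9.34.

9.34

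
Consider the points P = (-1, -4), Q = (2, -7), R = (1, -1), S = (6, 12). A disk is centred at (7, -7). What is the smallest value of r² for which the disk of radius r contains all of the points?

The required radius is the distance from (7, -7) to the farthest point.
Squared distances: 73, 25, 72, 362.
Maximum is 362, attained at S.

362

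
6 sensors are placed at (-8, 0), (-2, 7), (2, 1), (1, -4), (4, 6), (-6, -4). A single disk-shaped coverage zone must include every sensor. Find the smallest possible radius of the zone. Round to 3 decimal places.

7.071

The minimum enclosing circle of a finite set is fixed by two of the points (as a diameter) or three (as a circumcircle).
The farthest pair is (4, 6)–(-6, -4) with squared distance 200. The circle on this segment as diameter has centre (-1, 1) and r² = 200/4 = 50.
Check (-8, 0): distance² to centre = 50 ≤ 50, so it lies inside.
All remaining points lie in this disk, and no smaller disk contains both endpoints, so this is the minimum enclosing circle.
r = √50 ≈ 7.071.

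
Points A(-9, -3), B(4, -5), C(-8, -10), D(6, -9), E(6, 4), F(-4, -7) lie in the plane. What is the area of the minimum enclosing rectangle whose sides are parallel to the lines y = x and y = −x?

294

In coordinates u = x + y, v = x − y the rectangle is axis-aligned; the map (x,y)→(u,v) scales areas by 2.
u-values: -12, -1, -18, -3, 10, -11; range = 10 − (-18) = 28.
v-values: -6, 9, 2, 15, 2, 3; range = 15 − (-6) = 21.
Area = (28 × 21) / 2 = 294.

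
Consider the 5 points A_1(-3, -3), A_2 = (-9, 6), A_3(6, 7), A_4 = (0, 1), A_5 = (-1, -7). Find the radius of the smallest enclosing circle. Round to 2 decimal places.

8.85

The minimum enclosing circle of a finite set is fixed by two of the points (as a diameter) or three (as a circumcircle).
The minimum enclosing circle is determined by three boundary points: A_2, A_3, A_5.
Their circumcentre is (-69/58, 107/58) with r² = 131645/1682.
The farthest remaining point A_1 is at distance² 44993/1682 ≤ 131645/1682.
r = √(131645/1682) ≈ 8.85.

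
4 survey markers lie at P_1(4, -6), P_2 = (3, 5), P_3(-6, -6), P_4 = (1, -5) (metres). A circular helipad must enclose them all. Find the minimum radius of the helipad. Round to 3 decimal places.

By Welzl's lemma the MEC is supported by two points (diametrically opposite) or three points (on a circumcircle).
The minimum enclosing circle is determined by three boundary points: P_1, P_2, P_3.
Their circumcentre is (-1, -10/11) with r² = 6161/121.
The farthest remaining point P_4 is at distance² 2509/121 ≤ 6161/121.
r = √(6161/121) ≈ 7.136.

7.136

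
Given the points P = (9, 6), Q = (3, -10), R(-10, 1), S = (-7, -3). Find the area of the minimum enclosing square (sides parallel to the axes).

The bounding box has width 19 and height 16.
An axis-aligned square enclosing the set must have side ≥ max(width, height).
So the minimum side is max(19, 16) = 19.
Area = 19² = 361.

361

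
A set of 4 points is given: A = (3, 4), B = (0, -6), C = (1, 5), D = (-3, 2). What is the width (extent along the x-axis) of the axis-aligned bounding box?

max x = 3, min x = -3, so width = 6.

6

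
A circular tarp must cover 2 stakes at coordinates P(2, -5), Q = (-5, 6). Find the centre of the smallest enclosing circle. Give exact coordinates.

The smallest circle enclosing two points has them as diameter endpoints.
Centre = midpoint = (-1.5, 0.5); r² = |PQ|²/4 = 170/4 = 42.5.
Centre = (-1.5, 0.5).

(-1.5, 0.5)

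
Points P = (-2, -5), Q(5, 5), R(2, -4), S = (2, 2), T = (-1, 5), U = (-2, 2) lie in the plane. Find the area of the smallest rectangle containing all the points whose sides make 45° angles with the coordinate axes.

102

In coordinates u = x + y, v = x − y the rectangle is axis-aligned; the map (x,y)→(u,v) scales areas by 2.
u-values: -7, 10, -2, 4, 4, 0; range = 10 − (-7) = 17.
v-values: 3, 0, 6, 0, -6, -4; range = 6 − (-6) = 12.
Area = (17 × 12) / 2 = 102.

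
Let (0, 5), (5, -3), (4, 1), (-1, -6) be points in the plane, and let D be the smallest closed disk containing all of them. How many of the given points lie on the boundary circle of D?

By Welzl's lemma the MEC is supported by two points (diametrically opposite) or three points (on a circumcircle).
The minimum enclosing circle is determined by three boundary points: (0, 5), (5, -3), (-1, -6).
Their circumcentre is (1/42, -23/42) with r² = 27145/882.
The farthest remaining point (4, 1) is at distance² 16057/882 ≤ 27145/882.
The points at distance exactly r from the centre are (0, 5), (5, -3), (-1, -6) — 3 points.

3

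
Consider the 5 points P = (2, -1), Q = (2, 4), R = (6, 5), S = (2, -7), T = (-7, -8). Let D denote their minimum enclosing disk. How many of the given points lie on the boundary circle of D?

2

The farthest pair is R–T with squared distance 338. The circle on this segment as diameter has centre (-0.5, -1.5) and r² = 338/4 = 84.5.
Check P: distance² to centre = 6.5 ≤ 84.5, so it lies inside.
All remaining points lie in this disk, and no smaller disk contains both endpoints, so this is the minimum enclosing circle.
The points at distance exactly r from the centre are R, T — 2 points.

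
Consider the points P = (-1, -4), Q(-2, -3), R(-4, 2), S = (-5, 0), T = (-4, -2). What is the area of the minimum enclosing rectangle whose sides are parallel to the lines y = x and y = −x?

In coordinates u = x + y, v = x − y the rectangle is axis-aligned; the map (x,y)→(u,v) scales areas by 2.
u-values: -5, -5, -2, -5, -6; range = -2 − (-6) = 4.
v-values: 3, 1, -6, -5, -2; range = 3 − (-6) = 9.
Area = (4 × 9) / 2 = 18.

18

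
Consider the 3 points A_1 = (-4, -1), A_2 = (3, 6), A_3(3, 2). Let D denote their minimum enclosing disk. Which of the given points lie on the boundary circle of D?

Side lengths²: A_1A_2² = 98, A_1A_3² = 58, A_2A_3² = 16.
Since A_1A_2² = 98 ≥ 58 + 16 = 74, the angle opposite A_1A_2 is not acute, so the smallest enclosing circle has A_1A_2 as diameter.
Centre = midpoint of A_1A_2 = (-0.5, 2.5), r² = 98/4 = 24.5.
The points at distance exactly r from the centre are A_1, A_2 — 2 points.

A_1, A_2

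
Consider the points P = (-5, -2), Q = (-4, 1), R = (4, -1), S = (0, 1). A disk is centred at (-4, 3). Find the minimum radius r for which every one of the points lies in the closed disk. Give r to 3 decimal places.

8.944

The required radius is the distance from (-4, 3) to the farthest point.
Squared distances: 26, 4, 80, 20.
Maximum is 80, attained at R.
r = √80 ≈ 8.944.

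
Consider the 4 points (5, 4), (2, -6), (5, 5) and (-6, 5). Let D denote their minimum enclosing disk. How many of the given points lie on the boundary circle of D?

A smallest enclosing disk is always determined by at most three of the input points on its boundary.
The minimum enclosing circle is determined by three boundary points: (2, -6), (5, 5), (-6, 5).
Their circumcentre is (-0.5, 13/22) with r² = 12025/242.
The farthest remaining point (5, 4) is at distance² 10133/242 ≤ 12025/242.
The points at distance exactly r from the centre are (2, -6), (5, 5), (-6, 5) — 3 points.

3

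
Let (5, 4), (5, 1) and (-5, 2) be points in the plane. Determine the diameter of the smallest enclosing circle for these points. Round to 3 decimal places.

Call the three points A, B, C in the order given.
Side lengths²: AB² = 9, AC² = 104, BC² = 101.
Since AC² = 104 < 101 + 9 = 110, the triangle is acute, so the smallest enclosing circle is the circumcircle.
Circumcentre = (0.1, 2.5), r² = 26.26.
Diameter = 2r = 2√(26.26) ≈ 10.249.

10.249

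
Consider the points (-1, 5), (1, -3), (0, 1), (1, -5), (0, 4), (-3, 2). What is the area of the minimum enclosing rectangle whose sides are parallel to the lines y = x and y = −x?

48

In coordinates u = x + y, v = x − y the rectangle is axis-aligned; the map (x,y)→(u,v) scales areas by 2.
u-values: 4, -2, 1, -4, 4, -1; range = 4 − (-4) = 8.
v-values: -6, 4, -1, 6, -4, -5; range = 6 − (-6) = 12.
Area = (8 × 12) / 2 = 48.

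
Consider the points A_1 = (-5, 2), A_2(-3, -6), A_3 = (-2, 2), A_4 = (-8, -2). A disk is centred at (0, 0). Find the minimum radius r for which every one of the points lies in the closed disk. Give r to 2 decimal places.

The required radius is the distance from (0, 0) to the farthest point.
Squared distances: 29, 45, 8, 68.
Maximum is 68, attained at A_4.
r = √68 ≈ 8.25.

8.25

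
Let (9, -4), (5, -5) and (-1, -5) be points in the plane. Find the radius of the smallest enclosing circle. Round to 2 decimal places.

5.02

Call the three points A, B, C in the order given.
Side lengths²: AB² = 17, AC² = 101, BC² = 36.
Since AC² = 101 ≥ 36 + 17 = 53, the angle opposite AC is not acute, so the smallest enclosing circle has AC as diameter.
Centre = midpoint of AC = (4, -4.5), r² = 101/4 = 25.25.
r = √(25.25) ≈ 5.02.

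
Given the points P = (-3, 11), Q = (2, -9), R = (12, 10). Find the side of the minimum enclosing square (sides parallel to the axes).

The bounding box has width 15 and height 20.
An axis-aligned square enclosing the set must have side ≥ max(width, height).
So the minimum side is max(15, 20) = 20.

20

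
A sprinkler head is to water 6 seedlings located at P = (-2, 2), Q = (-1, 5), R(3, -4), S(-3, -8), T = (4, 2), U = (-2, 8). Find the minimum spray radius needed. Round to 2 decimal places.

8.02

By Welzl's lemma the MEC is supported by two points (diametrically opposite) or three points (on a circumcircle).
The farthest pair is S–U with squared distance 257. The circle on this segment as diameter has centre (-2.5, 0) and r² = 257/4 = 64.25.
Check P: distance² to centre = 4.25 ≤ 64.25, so it lies inside.
All remaining points lie in this disk, and no smaller disk contains both endpoints, so this is the minimum enclosing circle.
r = √(64.25) ≈ 8.02.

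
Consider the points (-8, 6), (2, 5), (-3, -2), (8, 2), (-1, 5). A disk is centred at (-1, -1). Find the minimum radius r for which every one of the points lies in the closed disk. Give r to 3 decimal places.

The required radius is the distance from (-1, -1) to the farthest point.
Squared distances: 98, 45, 5, 90, 36.
Maximum is 98, attained at (-8, 6).
r = √98 ≈ 9.899.

9.899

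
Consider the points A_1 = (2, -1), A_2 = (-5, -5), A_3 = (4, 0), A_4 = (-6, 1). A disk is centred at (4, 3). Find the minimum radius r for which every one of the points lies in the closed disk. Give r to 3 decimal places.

12.042

The required radius is the distance from (4, 3) to the farthest point.
Squared distances: 20, 145, 9, 104.
Maximum is 145, attained at A_2.
r = √145 ≈ 12.042.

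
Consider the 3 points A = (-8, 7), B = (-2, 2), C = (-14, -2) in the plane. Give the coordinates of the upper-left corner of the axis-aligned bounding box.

x-range [-14, -2], y-range [-2, 7].
The upper-left corner is (-14, 7).

(-14, 7)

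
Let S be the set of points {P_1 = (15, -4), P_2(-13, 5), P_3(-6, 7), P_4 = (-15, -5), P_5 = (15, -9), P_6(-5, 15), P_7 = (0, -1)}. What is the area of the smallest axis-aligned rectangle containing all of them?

x ranges over [-15, 15], width 30.
y ranges over [-9, 15], height 24.
Area = 30 × 24 = 720.

720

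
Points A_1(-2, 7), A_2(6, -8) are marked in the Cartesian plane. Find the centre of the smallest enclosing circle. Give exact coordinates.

(2, -0.5)

The smallest circle enclosing two points has them as diameter endpoints.
Centre = midpoint = (2, -0.5); r² = |A_1A_2|²/4 = 289/4 = 72.25.
Centre = (2, -0.5).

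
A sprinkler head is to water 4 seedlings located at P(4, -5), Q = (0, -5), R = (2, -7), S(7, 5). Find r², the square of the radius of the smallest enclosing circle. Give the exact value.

A smallest enclosing disk is always determined by at most three of the input points on its boundary.
The farthest pair is R–S with squared distance 169. The circle on this segment as diameter has centre (4.5, -1) and r² = 169/4 = 42.25.
Check P: distance² to centre = 16.25 ≤ 42.25, so it lies inside.
All remaining points lie in this disk, and no smaller disk contains both endpoints, so this is the minimum enclosing circle.

42.25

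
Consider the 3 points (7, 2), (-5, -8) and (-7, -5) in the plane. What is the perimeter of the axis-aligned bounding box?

Width = max x − min x = 7 − (-7) = 14.
Height = max y − min y = 2 − (-8) = 10.
Perimeter = 2(14 + 10) = 48.

48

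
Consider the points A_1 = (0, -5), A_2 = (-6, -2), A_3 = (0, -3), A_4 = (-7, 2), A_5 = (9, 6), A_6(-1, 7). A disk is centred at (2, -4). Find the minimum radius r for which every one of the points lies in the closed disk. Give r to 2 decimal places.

The required radius is the distance from (2, -4) to the farthest point.
Squared distances: 5, 68, 5, 117, 149, 130.
Maximum is 149, attained at A_5.
r = √149 ≈ 12.21.

12.21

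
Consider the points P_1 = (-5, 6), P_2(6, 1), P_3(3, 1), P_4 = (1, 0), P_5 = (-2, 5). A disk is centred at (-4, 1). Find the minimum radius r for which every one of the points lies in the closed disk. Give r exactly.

10

The required radius is the distance from (-4, 1) to the farthest point.
Squared distances: 26, 100, 49, 26, 20.
Maximum is 100, attained at P_2.
r = √100 = 10.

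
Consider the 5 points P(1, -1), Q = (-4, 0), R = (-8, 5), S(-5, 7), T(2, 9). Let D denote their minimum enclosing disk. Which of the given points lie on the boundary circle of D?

P, R, T

The minimum enclosing circle is determined by three boundary points: P, R, T.
Their circumcentre is (-1.9375, 4.34375) with r² = 37.1845703125.
The farthest remaining point Q is at distance² 23.1220703125 ≤ 37.1845703125.
The points at distance exactly r from the centre are P, R, T — 3 points.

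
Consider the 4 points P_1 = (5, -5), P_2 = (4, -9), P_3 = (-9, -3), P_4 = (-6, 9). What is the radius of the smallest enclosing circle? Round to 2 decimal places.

10.30

The farthest pair is P_2–P_4 with squared distance 424. The circle on this segment as diameter has centre (-1, 0) and r² = 424/4 = 106.
Check P_1: distance² to centre = 61 ≤ 106, so it lies inside.
All remaining points lie in this disk, and no smaller disk contains both endpoints, so this is the minimum enclosing circle.
r = √106 ≈ 10.30.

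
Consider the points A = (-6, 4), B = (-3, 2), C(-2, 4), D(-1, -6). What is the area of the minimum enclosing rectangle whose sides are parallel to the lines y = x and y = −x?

In coordinates u = x + y, v = x − y the rectangle is axis-aligned; the map (x,y)→(u,v) scales areas by 2.
u-values: -2, -1, 2, -7; range = 2 − (-7) = 9.
v-values: -10, -5, -6, 5; range = 5 − (-10) = 15.
Area = (9 × 15) / 2 = 67.5.

67.5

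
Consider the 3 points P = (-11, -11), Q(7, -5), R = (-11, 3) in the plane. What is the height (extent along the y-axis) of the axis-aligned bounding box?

max y = 3, min y = -11, so height = 14.

14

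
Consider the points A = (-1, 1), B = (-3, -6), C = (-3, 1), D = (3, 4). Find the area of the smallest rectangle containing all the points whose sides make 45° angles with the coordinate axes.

56

In coordinates u = x + y, v = x − y the rectangle is axis-aligned; the map (x,y)→(u,v) scales areas by 2.
u-values: 0, -9, -2, 7; range = 7 − (-9) = 16.
v-values: -2, 3, -4, -1; range = 3 − (-4) = 7.
Area = (16 × 7) / 2 = 56.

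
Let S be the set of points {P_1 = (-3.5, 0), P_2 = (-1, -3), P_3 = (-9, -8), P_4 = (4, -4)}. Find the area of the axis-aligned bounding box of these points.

104

x ranges over [-9, 4], width 13.
y ranges over [-8, 0], height 8.
Area = 13 × 8 = 104.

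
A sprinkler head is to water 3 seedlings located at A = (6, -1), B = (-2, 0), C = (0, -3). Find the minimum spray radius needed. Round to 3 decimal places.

4.031

Side lengths²: AB² = 65, AC² = 40, BC² = 13.
Since AB² = 65 ≥ 40 + 13 = 53, the angle opposite AB is not acute, so the smallest enclosing circle has AB as diameter.
Centre = midpoint of AB = (2, -0.5), r² = 65/4 = 16.25.
r = √(16.25) ≈ 4.031.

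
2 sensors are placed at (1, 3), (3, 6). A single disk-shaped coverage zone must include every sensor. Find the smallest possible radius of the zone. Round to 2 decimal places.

1.80

The smallest circle enclosing two points has them as diameter endpoints.
Centre = midpoint = (2, 4.5); r² = |(1, 3)−(3, 6)|²/4 = 13/4 = 3.25.
r = √(3.25) ≈ 1.80.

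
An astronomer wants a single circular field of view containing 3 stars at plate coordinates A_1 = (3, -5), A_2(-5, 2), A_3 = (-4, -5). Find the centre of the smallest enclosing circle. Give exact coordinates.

(-1, -1.5)

Side lengths²: A_1A_2² = 113, A_1A_3² = 49, A_2A_3² = 50.
Since A_1A_2² = 113 ≥ 50 + 49 = 99, the angle opposite A_1A_2 is not acute, so the smallest enclosing circle has A_1A_2 as diameter.
Centre = midpoint of A_1A_2 = (-1, -1.5), r² = 113/4 = 28.25.
Centre = (-1, -1.5).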